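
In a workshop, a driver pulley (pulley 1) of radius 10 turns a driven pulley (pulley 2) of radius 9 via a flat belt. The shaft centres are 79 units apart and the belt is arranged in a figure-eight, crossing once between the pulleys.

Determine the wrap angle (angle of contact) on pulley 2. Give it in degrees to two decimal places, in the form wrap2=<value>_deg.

wrap2=207.83_deg

crossed belt: β = asin((r1+r2)/C) = asin(19/79) = 13.9164°
wrap1 = wrap2 = π + 2β = 207.8329°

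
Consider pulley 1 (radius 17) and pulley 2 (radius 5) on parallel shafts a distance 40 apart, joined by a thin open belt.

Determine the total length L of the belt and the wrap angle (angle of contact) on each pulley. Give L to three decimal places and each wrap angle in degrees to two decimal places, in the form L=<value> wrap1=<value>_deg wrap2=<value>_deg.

L=152.743 wrap1=214.92_deg wrap2=145.08_deg

open belt: β = asin((r2−r1)/C) = asin(-12/40) = -17.4576°
wrap1 = π − 2β = 214.9152°
wrap2 = π + 2β = 145.0848°
tangent length = C·cosβ = 38.1576
L = r1·wrap1 + r2·wrap2 + 2·C·cosβ = 17·3.7510 + 5·2.5322 + 2·38.1576 = 152.7428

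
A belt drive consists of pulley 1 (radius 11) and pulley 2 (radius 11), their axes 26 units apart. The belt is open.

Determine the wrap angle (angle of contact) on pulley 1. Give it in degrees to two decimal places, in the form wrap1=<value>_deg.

wrap1=180.00_deg

open belt: β = asin((r2−r1)/C) = asin(0/26) = 0.0000°
wrap1 = π − 2β = 180.0000°
wrap2 = π + 2β = 180.0000°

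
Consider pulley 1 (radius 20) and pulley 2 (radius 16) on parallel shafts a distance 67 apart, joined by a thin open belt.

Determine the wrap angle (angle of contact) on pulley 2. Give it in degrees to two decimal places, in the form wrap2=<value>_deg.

open belt: β = asin((r2−r1)/C) = asin(-4/67) = -3.4227°
wrap1 = π − 2β = 186.8454°
wrap2 = π + 2β = 173.1546°

wrap2=173.15_deg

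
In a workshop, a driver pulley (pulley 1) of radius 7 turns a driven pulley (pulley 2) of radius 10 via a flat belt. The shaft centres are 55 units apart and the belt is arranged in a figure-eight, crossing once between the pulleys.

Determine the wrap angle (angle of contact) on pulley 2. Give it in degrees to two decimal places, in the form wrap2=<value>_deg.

crossed belt: β = asin((r1+r2)/C) = asin(17/55) = 18.0045°
wrap1 = wrap2 = π + 2β = 216.0089°

wrap2=216.01_deg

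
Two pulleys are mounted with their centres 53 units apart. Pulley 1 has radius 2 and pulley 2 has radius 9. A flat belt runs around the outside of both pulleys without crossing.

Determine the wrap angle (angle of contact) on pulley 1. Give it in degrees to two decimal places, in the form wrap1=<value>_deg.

wrap1=164.82_deg

open belt: β = asin((r2−r1)/C) = asin(7/53) = 7.5895°
wrap1 = π − 2β = 164.8209°
wrap2 = π + 2β = 195.1791°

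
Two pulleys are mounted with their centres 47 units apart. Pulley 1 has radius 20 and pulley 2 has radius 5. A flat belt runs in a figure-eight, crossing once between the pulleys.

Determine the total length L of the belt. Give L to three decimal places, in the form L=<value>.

L=186.182

crossed belt: β = asin((r1+r2)/C) = asin(25/47) = 32.1349°
wrap1 = wrap2 = π + 2β = 244.2699°
tangent length = C·cosβ = 39.7995
L = (r1+r2)·wrap + 2·C·cosβ = 25·4.2633 + 2·39.7995 = 186.1818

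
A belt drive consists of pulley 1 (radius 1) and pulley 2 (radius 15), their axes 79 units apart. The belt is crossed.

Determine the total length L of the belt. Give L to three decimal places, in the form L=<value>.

crossed belt: β = asin((r1+r2)/C) = asin(16/79) = 11.6850°
wrap1 = wrap2 = π + 2β = 203.3701°
tangent length = C·cosβ = 77.3628
L = (r1+r2)·wrap + 2·C·cosβ = 16·3.5495 + 2·77.3628 = 211.5172

L=211.517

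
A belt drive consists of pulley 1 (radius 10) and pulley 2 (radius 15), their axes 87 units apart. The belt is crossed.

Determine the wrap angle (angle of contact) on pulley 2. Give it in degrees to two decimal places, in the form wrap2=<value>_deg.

wrap2=213.40_deg

crossed belt: β = asin((r1+r2)/C) = asin(25/87) = 16.6997°
wrap1 = wrap2 = π + 2β = 213.3995°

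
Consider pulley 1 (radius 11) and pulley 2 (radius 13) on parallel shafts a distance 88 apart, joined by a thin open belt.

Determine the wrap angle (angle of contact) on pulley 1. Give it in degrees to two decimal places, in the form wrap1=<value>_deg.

open belt: β = asin((r2−r1)/C) = asin(2/88) = 1.3023°
wrap1 = π − 2β = 177.3954°
wrap2 = π + 2β = 182.6046°

wrap1=177.40_deg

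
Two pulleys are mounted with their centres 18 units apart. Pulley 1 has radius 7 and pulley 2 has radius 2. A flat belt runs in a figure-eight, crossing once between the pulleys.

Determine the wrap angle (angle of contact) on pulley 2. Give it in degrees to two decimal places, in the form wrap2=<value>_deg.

wrap2=240.00_deg

crossed belt: β = asin((r1+r2)/C) = asin(9/18) = 30.0000°
wrap1 = wrap2 = π + 2β = 240.0000°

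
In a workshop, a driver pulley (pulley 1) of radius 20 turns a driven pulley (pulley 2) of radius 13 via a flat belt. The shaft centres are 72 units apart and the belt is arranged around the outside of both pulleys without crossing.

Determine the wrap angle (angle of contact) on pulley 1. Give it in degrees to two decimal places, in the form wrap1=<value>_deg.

wrap1=191.16_deg

open belt: β = asin((r2−r1)/C) = asin(-7/72) = -5.5792°
wrap1 = π − 2β = 191.1585°
wrap2 = π + 2β = 168.8415°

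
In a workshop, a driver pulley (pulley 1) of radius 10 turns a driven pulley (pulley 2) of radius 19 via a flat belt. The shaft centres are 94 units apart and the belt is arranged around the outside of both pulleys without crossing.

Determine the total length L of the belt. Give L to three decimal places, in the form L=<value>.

L=279.969

open belt: β = asin((r2−r1)/C) = asin(9/94) = 5.4942°
wrap1 = π − 2β = 169.0116°
wrap2 = π + 2β = 190.9884°
tangent length = C·cosβ = 93.5682
L = r1·wrap1 + r2·wrap2 + 2·C·cosβ = 10·2.9498 + 19·3.3334 + 2·93.5682 = 279.9685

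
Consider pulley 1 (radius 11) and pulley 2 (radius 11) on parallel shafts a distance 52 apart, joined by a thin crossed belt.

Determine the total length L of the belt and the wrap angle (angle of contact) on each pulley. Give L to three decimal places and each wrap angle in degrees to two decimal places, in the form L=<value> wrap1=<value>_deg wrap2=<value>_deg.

L=182.570 wrap1=230.06_deg wrap2=230.06_deg

crossed belt: β = asin((r1+r2)/C) = asin(22/52) = 25.0290°
wrap1 = wrap2 = π + 2β = 230.0580°
tangent length = C·cosβ = 47.1169
L = (r1+r2)·wrap + 2·C·cosβ = 22·4.0153 + 2·47.1169 = 182.5697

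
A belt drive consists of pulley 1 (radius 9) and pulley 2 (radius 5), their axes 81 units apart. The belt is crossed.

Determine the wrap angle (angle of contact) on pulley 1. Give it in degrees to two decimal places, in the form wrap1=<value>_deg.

crossed belt: β = asin((r1+r2)/C) = asin(14/81) = 9.9530°
wrap1 = wrap2 = π + 2β = 199.9059°

wrap1=199.91_deg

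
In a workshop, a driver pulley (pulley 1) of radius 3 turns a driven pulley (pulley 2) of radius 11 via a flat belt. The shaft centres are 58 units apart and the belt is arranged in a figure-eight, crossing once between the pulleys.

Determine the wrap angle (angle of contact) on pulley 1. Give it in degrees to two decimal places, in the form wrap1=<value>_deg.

wrap1=207.94_deg

crossed belt: β = asin((r1+r2)/C) = asin(14/58) = 13.9680°
wrap1 = wrap2 = π + 2β = 207.9359°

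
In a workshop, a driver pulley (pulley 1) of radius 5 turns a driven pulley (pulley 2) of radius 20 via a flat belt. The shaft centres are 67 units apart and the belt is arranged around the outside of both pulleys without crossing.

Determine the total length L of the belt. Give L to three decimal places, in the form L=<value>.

L=215.912

open belt: β = asin((r2−r1)/C) = asin(15/67) = 12.9371°
wrap1 = π − 2β = 154.1259°
wrap2 = π + 2β = 205.8741°
tangent length = C·cosβ = 65.2993
L = r1·wrap1 + r2·wrap2 + 2·C·cosβ = 5·2.6900 + 20·3.5932 + 2·65.2993 = 215.9123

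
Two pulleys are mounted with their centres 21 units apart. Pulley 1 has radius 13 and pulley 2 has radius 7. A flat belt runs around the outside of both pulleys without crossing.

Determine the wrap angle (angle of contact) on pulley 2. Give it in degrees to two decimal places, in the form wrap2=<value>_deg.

wrap2=146.80_deg

open belt: β = asin((r2−r1)/C) = asin(-6/21) = -16.6015°
wrap1 = π − 2β = 213.2031°
wrap2 = π + 2β = 146.7969°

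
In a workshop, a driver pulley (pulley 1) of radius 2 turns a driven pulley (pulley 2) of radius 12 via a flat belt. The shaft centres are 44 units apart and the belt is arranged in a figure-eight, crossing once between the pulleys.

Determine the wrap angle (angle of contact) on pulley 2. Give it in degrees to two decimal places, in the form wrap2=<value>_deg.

wrap2=217.11_deg

crossed belt: β = asin((r1+r2)/C) = asin(14/44) = 18.5530°
wrap1 = wrap2 = π + 2β = 217.1060°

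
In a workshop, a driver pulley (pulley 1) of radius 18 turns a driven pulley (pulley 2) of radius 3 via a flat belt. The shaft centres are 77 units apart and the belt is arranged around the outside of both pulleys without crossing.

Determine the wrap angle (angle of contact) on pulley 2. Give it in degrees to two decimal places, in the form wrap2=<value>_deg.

wrap2=157.53_deg

open belt: β = asin((r2−r1)/C) = asin(-15/77) = -11.2333°
wrap1 = π − 2β = 202.4667°
wrap2 = π + 2β = 157.5333°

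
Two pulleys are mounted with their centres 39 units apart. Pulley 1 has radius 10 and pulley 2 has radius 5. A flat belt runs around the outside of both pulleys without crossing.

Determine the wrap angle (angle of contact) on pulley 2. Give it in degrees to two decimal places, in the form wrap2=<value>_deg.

wrap2=165.27_deg

open belt: β = asin((r2−r1)/C) = asin(-5/39) = -7.3659°
wrap1 = π − 2β = 194.7318°
wrap2 = π + 2β = 165.2682°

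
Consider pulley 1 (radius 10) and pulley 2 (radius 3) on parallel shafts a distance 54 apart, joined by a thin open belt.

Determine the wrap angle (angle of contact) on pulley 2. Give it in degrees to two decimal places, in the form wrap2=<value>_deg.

wrap2=165.10_deg

open belt: β = asin((r2−r1)/C) = asin(-7/54) = -7.4482°
wrap1 = π − 2β = 194.8964°
wrap2 = π + 2β = 165.1036°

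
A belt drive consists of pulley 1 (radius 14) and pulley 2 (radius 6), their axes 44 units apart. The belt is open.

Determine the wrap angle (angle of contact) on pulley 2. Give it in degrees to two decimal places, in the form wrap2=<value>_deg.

wrap2=159.05_deg

open belt: β = asin((r2−r1)/C) = asin(-8/44) = -10.4757°
wrap1 = π − 2β = 200.9514°
wrap2 = π + 2β = 159.0486°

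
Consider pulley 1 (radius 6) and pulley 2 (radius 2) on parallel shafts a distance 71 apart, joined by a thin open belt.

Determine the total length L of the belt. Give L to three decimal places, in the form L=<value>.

open belt: β = asin((r2−r1)/C) = asin(-4/71) = -3.2296°
wrap1 = π − 2β = 186.4593°
wrap2 = π + 2β = 173.5407°
tangent length = C·cosβ = 70.8872
L = r1·wrap1 + r2·wrap2 + 2·C·cosβ = 6·3.2543 + 2·3.0289 + 2·70.8872 = 167.3582

L=167.358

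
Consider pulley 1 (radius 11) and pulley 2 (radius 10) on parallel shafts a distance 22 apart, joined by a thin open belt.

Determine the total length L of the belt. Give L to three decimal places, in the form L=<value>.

L=110.019

open belt: β = asin((r2−r1)/C) = asin(-1/22) = -2.6053°
wrap1 = π − 2β = 185.2105°
wrap2 = π + 2β = 174.7895°
tangent length = C·cosβ = 21.9773
L = r1·wrap1 + r2·wrap2 + 2·C·cosβ = 11·3.2325 + 10·3.0507 + 2·21.9773 = 110.0189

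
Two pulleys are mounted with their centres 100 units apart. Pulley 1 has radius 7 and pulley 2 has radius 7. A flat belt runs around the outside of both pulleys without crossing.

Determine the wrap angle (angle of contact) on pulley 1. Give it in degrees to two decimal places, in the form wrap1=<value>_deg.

open belt: β = asin((r2−r1)/C) = asin(0/100) = 0.0000°
wrap1 = π − 2β = 180.0000°
wrap2 = π + 2β = 180.0000°

wrap1=180.00_deg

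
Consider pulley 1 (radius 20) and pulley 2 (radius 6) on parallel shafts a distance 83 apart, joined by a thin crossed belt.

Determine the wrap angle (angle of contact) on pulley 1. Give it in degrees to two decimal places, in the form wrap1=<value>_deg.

wrap1=216.51_deg

crossed belt: β = asin((r1+r2)/C) = asin(26/83) = 18.2554°
wrap1 = wrap2 = π + 2β = 216.5108°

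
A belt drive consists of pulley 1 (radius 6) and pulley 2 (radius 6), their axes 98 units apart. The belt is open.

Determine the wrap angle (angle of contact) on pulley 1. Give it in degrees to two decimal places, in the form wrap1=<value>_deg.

open belt: β = asin((r2−r1)/C) = asin(0/98) = 0.0000°
wrap1 = π − 2β = 180.0000°
wrap2 = π + 2β = 180.0000°

wrap1=180.00_deg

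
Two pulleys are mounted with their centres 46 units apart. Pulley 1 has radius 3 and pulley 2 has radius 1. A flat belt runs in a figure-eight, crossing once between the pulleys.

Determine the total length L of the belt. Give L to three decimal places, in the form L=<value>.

crossed belt: β = asin((r1+r2)/C) = asin(4/46) = 4.9885°
wrap1 = wrap2 = π + 2β = 189.9771°
tangent length = C·cosβ = 45.8258
L = (r1+r2)·wrap + 2·C·cosβ = 4·3.3157 + 2·45.8258 = 104.9144

L=104.914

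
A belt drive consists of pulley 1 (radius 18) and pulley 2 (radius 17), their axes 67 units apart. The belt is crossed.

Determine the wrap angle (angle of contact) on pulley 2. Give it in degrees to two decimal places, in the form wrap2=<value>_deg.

wrap2=242.99_deg

crossed belt: β = asin((r1+r2)/C) = asin(35/67) = 31.4926°
wrap1 = wrap2 = π + 2β = 242.9851°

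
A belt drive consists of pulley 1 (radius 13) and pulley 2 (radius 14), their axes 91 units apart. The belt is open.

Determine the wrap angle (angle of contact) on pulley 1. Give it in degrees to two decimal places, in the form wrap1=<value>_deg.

open belt: β = asin((r2−r1)/C) = asin(1/91) = 0.6296°
wrap1 = π − 2β = 178.7407°
wrap2 = π + 2β = 181.2593°

wrap1=178.74_deg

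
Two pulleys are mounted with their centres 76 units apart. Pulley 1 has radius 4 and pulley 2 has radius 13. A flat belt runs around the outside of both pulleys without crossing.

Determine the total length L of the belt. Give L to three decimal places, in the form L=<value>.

L=206.474

open belt: β = asin((r2−r1)/C) = asin(9/76) = 6.8010°
wrap1 = π − 2β = 166.3980°
wrap2 = π + 2β = 193.6020°
tangent length = C·cosβ = 75.4652
L = r1·wrap1 + r2·wrap2 + 2·C·cosβ = 4·2.9042 + 13·3.3790 + 2·75.4652 = 206.4741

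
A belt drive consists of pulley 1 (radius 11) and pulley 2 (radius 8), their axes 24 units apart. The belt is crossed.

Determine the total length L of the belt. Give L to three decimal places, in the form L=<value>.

crossed belt: β = asin((r1+r2)/C) = asin(19/24) = 52.3415°
wrap1 = wrap2 = π + 2β = 284.6831°
tangent length = C·cosβ = 14.6629
L = (r1+r2)·wrap + 2·C·cosβ = 19·4.9687 + 2·14.6629 = 123.7302

L=123.730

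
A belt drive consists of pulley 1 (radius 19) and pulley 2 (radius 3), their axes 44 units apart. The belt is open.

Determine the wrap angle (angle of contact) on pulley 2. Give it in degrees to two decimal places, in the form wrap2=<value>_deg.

open belt: β = asin((r2−r1)/C) = asin(-16/44) = -21.3237°
wrap1 = π − 2β = 222.6474°
wrap2 = π + 2β = 137.3526°

wrap2=137.35_deg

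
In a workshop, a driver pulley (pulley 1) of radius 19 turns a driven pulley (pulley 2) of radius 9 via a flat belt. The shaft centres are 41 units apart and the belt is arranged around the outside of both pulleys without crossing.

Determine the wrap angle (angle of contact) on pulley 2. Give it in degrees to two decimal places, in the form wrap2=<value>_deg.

open belt: β = asin((r2−r1)/C) = asin(-10/41) = -14.1170°
wrap1 = π − 2β = 208.2340°
wrap2 = π + 2β = 151.7660°

wrap2=151.77_deg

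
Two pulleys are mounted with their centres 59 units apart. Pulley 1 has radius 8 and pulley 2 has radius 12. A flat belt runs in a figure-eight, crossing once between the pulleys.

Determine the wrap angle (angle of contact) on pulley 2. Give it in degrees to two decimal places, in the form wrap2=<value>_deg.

wrap2=219.63_deg

crossed belt: β = asin((r1+r2)/C) = asin(20/59) = 19.8149°
wrap1 = wrap2 = π + 2β = 219.6299°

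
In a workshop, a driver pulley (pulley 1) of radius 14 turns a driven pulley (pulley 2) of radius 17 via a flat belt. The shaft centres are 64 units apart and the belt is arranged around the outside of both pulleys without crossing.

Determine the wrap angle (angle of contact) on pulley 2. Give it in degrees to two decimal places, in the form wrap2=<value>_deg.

wrap2=185.37_deg

open belt: β = asin((r2−r1)/C) = asin(3/64) = 2.6867°
wrap1 = π − 2β = 174.6266°
wrap2 = π + 2β = 185.3734°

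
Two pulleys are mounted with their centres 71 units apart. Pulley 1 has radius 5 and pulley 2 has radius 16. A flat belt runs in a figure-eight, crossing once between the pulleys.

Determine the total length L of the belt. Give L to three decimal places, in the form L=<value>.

L=214.231

crossed belt: β = asin((r1+r2)/C) = asin(21/71) = 17.2040°
wrap1 = wrap2 = π + 2β = 214.4080°
tangent length = C·cosβ = 67.8233
L = (r1+r2)·wrap + 2·C·cosβ = 21·3.7421 + 2·67.8233 = 214.2312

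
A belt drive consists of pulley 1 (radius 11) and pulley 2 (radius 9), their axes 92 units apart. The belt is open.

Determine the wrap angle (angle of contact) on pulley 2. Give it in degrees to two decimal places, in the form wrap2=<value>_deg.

wrap2=177.51_deg

open belt: β = asin((r2−r1)/C) = asin(-2/92) = -1.2457°
wrap1 = π − 2β = 182.4913°
wrap2 = π + 2β = 177.5087°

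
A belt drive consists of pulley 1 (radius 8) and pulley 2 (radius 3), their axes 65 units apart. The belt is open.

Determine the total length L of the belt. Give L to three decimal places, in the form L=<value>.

open belt: β = asin((r2−r1)/C) = asin(-5/65) = -4.4117°
wrap1 = π − 2β = 188.8235°
wrap2 = π + 2β = 171.1765°
tangent length = C·cosβ = 64.8074
L = r1·wrap1 + r2·wrap2 + 2·C·cosβ = 8·3.2956 + 3·2.9876 + 2·64.8074 = 164.9423

L=164.942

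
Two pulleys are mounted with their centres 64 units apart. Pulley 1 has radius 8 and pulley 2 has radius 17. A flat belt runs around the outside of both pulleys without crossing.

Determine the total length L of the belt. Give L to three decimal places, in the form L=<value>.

L=207.808

open belt: β = asin((r2−r1)/C) = asin(9/64) = 8.0840°
wrap1 = π − 2β = 163.8320°
wrap2 = π + 2β = 196.1680°
tangent length = C·cosβ = 63.3640
L = r1·wrap1 + r2·wrap2 + 2·C·cosβ = 8·2.8594 + 17·3.4238 + 2·63.3640 = 207.8075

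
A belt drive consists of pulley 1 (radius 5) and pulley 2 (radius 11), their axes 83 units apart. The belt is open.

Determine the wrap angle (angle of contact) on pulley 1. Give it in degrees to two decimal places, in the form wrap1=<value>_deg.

wrap1=171.71_deg

open belt: β = asin((r2−r1)/C) = asin(6/83) = 4.1455°
wrap1 = π − 2β = 171.7090°
wrap2 = π + 2β = 188.2910°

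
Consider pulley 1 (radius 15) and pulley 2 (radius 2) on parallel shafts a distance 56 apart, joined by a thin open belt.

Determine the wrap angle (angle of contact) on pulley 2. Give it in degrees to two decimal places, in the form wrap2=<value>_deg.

wrap2=153.15_deg

open belt: β = asin((r2−r1)/C) = asin(-13/56) = -13.4233°
wrap1 = π − 2β = 206.8465°
wrap2 = π + 2β = 153.1535°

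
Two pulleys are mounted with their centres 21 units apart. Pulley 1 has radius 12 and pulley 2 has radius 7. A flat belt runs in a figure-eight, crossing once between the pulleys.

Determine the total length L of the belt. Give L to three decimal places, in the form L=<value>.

crossed belt: β = asin((r1+r2)/C) = asin(19/21) = 64.7912°
wrap1 = wrap2 = π + 2β = 309.5825°
tangent length = C·cosβ = 8.9443
L = (r1+r2)·wrap + 2·C·cosβ = 19·5.4032 + 2·8.9443 = 120.5500

L=120.550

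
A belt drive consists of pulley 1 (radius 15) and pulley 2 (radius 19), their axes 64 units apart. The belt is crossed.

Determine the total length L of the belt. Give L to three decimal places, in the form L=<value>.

L=253.343

crossed belt: β = asin((r1+r2)/C) = asin(34/64) = 32.0900°
wrap1 = wrap2 = π + 2β = 244.1799°
tangent length = C·cosβ = 54.2218
L = (r1+r2)·wrap + 2·C·cosβ = 34·4.2617 + 2·54.2218 = 253.3428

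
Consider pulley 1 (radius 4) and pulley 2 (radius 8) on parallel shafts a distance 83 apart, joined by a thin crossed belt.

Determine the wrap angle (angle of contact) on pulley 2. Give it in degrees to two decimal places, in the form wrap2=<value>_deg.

crossed belt: β = asin((r1+r2)/C) = asin(12/83) = 8.3129°
wrap1 = wrap2 = π + 2β = 196.6257°

wrap2=196.63_deg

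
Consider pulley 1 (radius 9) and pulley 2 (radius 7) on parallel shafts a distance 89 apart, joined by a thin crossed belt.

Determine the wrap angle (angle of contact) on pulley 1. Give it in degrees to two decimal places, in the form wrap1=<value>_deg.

wrap1=200.71_deg

crossed belt: β = asin((r1+r2)/C) = asin(16/89) = 10.3567°
wrap1 = wrap2 = π + 2β = 200.7133°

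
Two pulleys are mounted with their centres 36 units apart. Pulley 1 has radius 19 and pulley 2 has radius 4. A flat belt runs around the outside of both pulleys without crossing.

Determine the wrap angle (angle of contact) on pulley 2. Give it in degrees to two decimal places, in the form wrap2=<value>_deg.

wrap2=130.75_deg

open belt: β = asin((r2−r1)/C) = asin(-15/36) = -24.6243°
wrap1 = π − 2β = 229.2486°
wrap2 = π + 2β = 130.7514°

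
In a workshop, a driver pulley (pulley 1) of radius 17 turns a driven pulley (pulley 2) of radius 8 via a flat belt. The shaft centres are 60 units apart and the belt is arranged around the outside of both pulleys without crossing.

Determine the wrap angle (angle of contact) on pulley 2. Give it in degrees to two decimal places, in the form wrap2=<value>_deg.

open belt: β = asin((r2−r1)/C) = asin(-9/60) = -8.6269°
wrap1 = π − 2β = 197.2539°
wrap2 = π + 2β = 162.7461°

wrap2=162.75_deg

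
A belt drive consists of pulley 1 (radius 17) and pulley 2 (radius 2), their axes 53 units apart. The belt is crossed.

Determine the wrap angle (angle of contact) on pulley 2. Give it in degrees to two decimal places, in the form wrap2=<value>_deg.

wrap2=222.02_deg

crossed belt: β = asin((r1+r2)/C) = asin(19/53) = 21.0075°
wrap1 = wrap2 = π + 2β = 222.0151°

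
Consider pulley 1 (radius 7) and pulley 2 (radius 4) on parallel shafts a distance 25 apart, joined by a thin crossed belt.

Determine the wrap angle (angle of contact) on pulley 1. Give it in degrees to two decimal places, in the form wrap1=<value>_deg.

crossed belt: β = asin((r1+r2)/C) = asin(11/25) = 26.1039°
wrap1 = wrap2 = π + 2β = 232.2078°

wrap1=232.21_deg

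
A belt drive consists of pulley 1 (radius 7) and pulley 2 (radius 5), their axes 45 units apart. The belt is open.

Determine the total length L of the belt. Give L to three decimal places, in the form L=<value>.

open belt: β = asin((r2−r1)/C) = asin(-2/45) = -2.5473°
wrap1 = π − 2β = 185.0946°
wrap2 = π + 2β = 174.9054°
tangent length = C·cosβ = 44.9555
L = r1·wrap1 + r2·wrap2 + 2·C·cosβ = 7·3.2305 + 5·3.0527 + 2·44.9555 = 127.7880

L=127.788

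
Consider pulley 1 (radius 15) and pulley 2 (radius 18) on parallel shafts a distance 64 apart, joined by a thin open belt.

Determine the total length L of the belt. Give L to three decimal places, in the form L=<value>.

L=231.813

open belt: β = asin((r2−r1)/C) = asin(3/64) = 2.6867°
wrap1 = π − 2β = 174.6266°
wrap2 = π + 2β = 185.3734°
tangent length = C·cosβ = 63.9296
L = r1·wrap1 + r2·wrap2 + 2·C·cosβ = 15·3.0478 + 18·3.2354 + 2·63.9296 = 231.8132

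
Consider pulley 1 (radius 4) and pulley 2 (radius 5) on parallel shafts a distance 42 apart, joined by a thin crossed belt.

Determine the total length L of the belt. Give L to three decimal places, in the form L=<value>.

L=114.210

crossed belt: β = asin((r1+r2)/C) = asin(9/42) = 12.3736°
wrap1 = wrap2 = π + 2β = 204.7473°
tangent length = C·cosβ = 41.0244
L = (r1+r2)·wrap + 2·C·cosβ = 9·3.5735 + 2·41.0244 = 114.2104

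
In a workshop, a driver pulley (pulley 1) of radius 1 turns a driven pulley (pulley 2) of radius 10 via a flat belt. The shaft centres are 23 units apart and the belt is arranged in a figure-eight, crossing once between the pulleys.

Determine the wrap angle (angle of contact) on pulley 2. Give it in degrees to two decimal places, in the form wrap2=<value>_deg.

wrap2=237.14_deg

crossed belt: β = asin((r1+r2)/C) = asin(11/23) = 28.5719°
wrap1 = wrap2 = π + 2β = 237.1438°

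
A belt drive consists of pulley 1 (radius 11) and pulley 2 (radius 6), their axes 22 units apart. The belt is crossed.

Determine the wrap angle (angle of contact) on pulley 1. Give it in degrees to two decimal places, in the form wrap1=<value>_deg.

crossed belt: β = asin((r1+r2)/C) = asin(17/22) = 50.5994°
wrap1 = wrap2 = π + 2β = 281.1989°

wrap1=281.20_deg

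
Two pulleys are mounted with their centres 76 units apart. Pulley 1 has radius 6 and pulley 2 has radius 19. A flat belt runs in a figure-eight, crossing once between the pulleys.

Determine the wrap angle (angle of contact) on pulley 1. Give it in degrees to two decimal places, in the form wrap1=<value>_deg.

wrap1=218.41_deg

crossed belt: β = asin((r1+r2)/C) = asin(25/76) = 19.2049°
wrap1 = wrap2 = π + 2β = 218.4098°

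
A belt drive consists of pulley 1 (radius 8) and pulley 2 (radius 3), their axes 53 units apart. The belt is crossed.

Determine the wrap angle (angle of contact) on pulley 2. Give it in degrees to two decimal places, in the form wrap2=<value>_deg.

crossed belt: β = asin((r1+r2)/C) = asin(11/53) = 11.9786°
wrap1 = wrap2 = π + 2β = 203.9573°

wrap2=203.96_deg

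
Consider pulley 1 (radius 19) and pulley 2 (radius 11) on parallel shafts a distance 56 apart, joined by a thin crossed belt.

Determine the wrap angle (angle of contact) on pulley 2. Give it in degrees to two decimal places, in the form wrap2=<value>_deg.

wrap2=244.78_deg

crossed belt: β = asin((r1+r2)/C) = asin(30/56) = 32.3924°
wrap1 = wrap2 = π + 2β = 244.7847°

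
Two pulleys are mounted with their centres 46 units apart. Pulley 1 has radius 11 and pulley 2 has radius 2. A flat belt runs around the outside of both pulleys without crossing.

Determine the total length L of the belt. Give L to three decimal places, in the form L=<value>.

open belt: β = asin((r2−r1)/C) = asin(-9/46) = -11.2828°
wrap1 = π − 2β = 202.5656°
wrap2 = π + 2β = 157.4344°
tangent length = C·cosβ = 45.1110
L = r1·wrap1 + r2·wrap2 + 2·C·cosβ = 11·3.5354 + 2·2.7477 + 2·45.1110 = 134.6073

L=134.607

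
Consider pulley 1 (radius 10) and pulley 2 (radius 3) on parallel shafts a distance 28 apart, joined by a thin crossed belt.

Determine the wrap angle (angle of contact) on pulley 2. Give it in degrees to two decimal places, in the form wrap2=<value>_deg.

wrap2=235.33_deg

crossed belt: β = asin((r1+r2)/C) = asin(13/28) = 27.6640°
wrap1 = wrap2 = π + 2β = 235.3280°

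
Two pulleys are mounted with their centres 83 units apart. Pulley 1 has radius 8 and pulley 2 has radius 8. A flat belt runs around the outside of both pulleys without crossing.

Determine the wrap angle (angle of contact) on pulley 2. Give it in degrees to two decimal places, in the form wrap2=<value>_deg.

wrap2=180.00_deg

open belt: β = asin((r2−r1)/C) = asin(0/83) = 0.0000°
wrap1 = π − 2β = 180.0000°
wrap2 = π + 2β = 180.0000°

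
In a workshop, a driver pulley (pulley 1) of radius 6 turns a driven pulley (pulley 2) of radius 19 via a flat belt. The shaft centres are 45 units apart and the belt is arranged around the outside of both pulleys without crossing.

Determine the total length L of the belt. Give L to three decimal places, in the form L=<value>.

L=172.322

open belt: β = asin((r2−r1)/C) = asin(13/45) = 16.7914°
wrap1 = π − 2β = 146.4171°
wrap2 = π + 2β = 213.5829°
tangent length = C·cosβ = 43.0813
L = r1·wrap1 + r2·wrap2 + 2·C·cosβ = 6·2.5555 + 19·3.7277 + 2·43.0813 = 172.3222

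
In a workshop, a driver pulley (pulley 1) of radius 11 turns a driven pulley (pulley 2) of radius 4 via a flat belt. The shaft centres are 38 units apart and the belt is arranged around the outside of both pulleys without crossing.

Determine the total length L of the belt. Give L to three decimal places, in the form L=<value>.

L=124.417

open belt: β = asin((r2−r1)/C) = asin(-7/38) = -10.6151°
wrap1 = π − 2β = 201.2302°
wrap2 = π + 2β = 158.7698°
tangent length = C·cosβ = 37.3497
L = r1·wrap1 + r2·wrap2 + 2·C·cosβ = 11·3.5121 + 4·2.7711 + 2·37.3497 = 124.4170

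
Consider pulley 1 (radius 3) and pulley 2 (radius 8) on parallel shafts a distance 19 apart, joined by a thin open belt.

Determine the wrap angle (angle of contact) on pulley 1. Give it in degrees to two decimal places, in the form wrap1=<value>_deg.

wrap1=149.48_deg

open belt: β = asin((r2−r1)/C) = asin(5/19) = 15.2575°
wrap1 = π − 2β = 149.4850°
wrap2 = π + 2β = 210.5150°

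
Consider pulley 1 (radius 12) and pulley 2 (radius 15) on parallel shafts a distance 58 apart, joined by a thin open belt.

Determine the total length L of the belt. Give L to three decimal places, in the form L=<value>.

L=200.978

open belt: β = asin((r2−r1)/C) = asin(3/58) = 2.9649°
wrap1 = π − 2β = 174.0702°
wrap2 = π + 2β = 185.9298°
tangent length = C·cosβ = 57.9224
L = r1·wrap1 + r2·wrap2 + 2·C·cosβ = 12·3.0381 + 15·3.2451 + 2·57.9224 = 200.9782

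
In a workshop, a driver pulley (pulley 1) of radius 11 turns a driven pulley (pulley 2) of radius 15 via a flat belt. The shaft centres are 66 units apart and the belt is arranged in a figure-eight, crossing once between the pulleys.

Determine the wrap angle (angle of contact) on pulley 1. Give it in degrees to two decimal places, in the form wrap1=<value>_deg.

crossed belt: β = asin((r1+r2)/C) = asin(26/66) = 23.1998°
wrap1 = wrap2 = π + 2β = 226.3997°

wrap1=226.40_deg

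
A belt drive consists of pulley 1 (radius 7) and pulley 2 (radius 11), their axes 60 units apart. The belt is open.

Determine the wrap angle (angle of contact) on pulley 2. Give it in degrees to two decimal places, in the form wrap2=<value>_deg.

wrap2=187.65_deg

open belt: β = asin((r2−r1)/C) = asin(4/60) = 3.8226°
wrap1 = π − 2β = 172.3549°
wrap2 = π + 2β = 187.6451°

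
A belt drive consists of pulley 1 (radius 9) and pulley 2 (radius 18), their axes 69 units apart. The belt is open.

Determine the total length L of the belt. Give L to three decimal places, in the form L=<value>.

open belt: β = asin((r2−r1)/C) = asin(9/69) = 7.4947°
wrap1 = π − 2β = 165.0106°
wrap2 = π + 2β = 194.9894°
tangent length = C·cosβ = 68.4105
L = r1·wrap1 + r2·wrap2 + 2·C·cosβ = 9·2.8800 + 18·3.4032 + 2·68.4105 = 223.9986

L=223.999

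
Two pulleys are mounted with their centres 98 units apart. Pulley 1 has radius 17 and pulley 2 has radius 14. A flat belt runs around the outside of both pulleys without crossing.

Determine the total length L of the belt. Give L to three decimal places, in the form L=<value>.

L=293.481

open belt: β = asin((r2−r1)/C) = asin(-3/98) = -1.7542°
wrap1 = π − 2β = 183.5085°
wrap2 = π + 2β = 176.4915°
tangent length = C·cosβ = 97.9541
L = r1·wrap1 + r2·wrap2 + 2·C·cosβ = 17·3.2028 + 14·3.0804 + 2·97.9541 = 293.4812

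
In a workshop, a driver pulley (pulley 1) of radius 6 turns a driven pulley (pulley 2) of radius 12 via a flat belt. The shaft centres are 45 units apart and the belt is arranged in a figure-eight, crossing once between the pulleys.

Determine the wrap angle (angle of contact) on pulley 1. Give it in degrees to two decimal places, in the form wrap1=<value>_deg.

wrap1=227.16_deg

crossed belt: β = asin((r1+r2)/C) = asin(18/45) = 23.5782°
wrap1 = wrap2 = π + 2β = 227.1564°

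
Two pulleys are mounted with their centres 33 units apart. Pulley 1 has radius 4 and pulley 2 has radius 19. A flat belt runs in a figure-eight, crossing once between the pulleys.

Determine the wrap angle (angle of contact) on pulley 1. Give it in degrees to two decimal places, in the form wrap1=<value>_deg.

crossed belt: β = asin((r1+r2)/C) = asin(23/33) = 44.1844°
wrap1 = wrap2 = π + 2β = 268.3688°

wrap1=268.37_deg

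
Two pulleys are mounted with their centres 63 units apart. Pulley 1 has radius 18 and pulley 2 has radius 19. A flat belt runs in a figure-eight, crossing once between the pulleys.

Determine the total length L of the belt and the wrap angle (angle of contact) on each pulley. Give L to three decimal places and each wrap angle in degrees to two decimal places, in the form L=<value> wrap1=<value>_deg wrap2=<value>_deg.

crossed belt: β = asin((r1+r2)/C) = asin(37/63) = 35.9658°
wrap1 = wrap2 = π + 2β = 251.9315°
tangent length = C·cosβ = 50.9902
L = (r1+r2)·wrap + 2·C·cosβ = 37·4.3970 + 2·50.9902 = 264.6707

L=264.671 wrap1=251.93_deg wrap2=251.93_deg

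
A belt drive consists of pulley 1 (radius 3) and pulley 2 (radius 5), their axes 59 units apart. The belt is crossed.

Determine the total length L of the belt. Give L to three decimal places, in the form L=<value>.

L=144.219

crossed belt: β = asin((r1+r2)/C) = asin(8/59) = 7.7929°
wrap1 = wrap2 = π + 2β = 195.5858°
tangent length = C·cosβ = 58.4551
L = (r1+r2)·wrap + 2·C·cosβ = 8·3.4136 + 2·58.4551 = 144.2192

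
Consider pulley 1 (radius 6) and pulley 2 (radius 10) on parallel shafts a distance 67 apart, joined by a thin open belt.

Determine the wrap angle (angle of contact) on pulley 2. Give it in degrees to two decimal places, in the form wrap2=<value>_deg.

open belt: β = asin((r2−r1)/C) = asin(4/67) = 3.4227°
wrap1 = π − 2β = 173.1546°
wrap2 = π + 2β = 186.8454°

wrap2=186.85_deg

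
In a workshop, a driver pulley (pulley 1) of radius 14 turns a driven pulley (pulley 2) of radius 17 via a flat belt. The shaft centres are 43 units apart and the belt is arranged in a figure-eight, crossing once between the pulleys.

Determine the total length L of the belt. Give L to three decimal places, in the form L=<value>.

L=206.907

crossed belt: β = asin((r1+r2)/C) = asin(31/43) = 46.1313°
wrap1 = wrap2 = π + 2β = 272.2627°
tangent length = C·cosβ = 29.7993
L = (r1+r2)·wrap + 2·C·cosβ = 31·4.7519 + 2·29.7993 = 206.9069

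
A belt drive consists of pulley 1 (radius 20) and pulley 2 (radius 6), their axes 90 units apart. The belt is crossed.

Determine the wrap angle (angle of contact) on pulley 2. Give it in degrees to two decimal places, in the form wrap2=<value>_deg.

wrap2=213.58_deg

crossed belt: β = asin((r1+r2)/C) = asin(26/90) = 16.7914°
wrap1 = wrap2 = π + 2β = 213.5829°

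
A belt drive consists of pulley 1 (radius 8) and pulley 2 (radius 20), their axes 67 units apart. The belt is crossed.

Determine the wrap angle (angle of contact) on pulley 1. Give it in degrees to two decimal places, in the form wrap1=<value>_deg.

wrap1=229.41_deg

crossed belt: β = asin((r1+r2)/C) = asin(28/67) = 24.7027°
wrap1 = wrap2 = π + 2β = 229.4055°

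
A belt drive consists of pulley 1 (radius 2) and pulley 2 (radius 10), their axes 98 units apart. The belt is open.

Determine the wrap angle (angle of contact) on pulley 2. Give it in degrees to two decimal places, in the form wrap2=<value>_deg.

wrap2=189.36_deg

open belt: β = asin((r2−r1)/C) = asin(8/98) = 4.6824°
wrap1 = π − 2β = 170.6352°
wrap2 = π + 2β = 189.3648°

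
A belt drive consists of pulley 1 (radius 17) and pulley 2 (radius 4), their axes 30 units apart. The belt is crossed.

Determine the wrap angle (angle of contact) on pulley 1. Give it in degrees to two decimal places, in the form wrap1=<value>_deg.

crossed belt: β = asin((r1+r2)/C) = asin(21/30) = 44.4270°
wrap1 = wrap2 = π + 2β = 268.8540°

wrap1=268.85_deg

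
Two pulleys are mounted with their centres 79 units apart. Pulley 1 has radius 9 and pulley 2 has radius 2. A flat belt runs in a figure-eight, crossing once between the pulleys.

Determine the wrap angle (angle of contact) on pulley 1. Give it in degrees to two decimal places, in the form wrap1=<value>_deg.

wrap1=196.01_deg

crossed belt: β = asin((r1+r2)/C) = asin(11/79) = 8.0039°
wrap1 = wrap2 = π + 2β = 196.0078°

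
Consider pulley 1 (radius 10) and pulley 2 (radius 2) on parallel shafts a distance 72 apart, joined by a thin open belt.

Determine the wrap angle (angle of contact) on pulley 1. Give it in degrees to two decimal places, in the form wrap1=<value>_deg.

open belt: β = asin((r2−r1)/C) = asin(-8/72) = -6.3794°
wrap1 = π − 2β = 192.7587°
wrap2 = π + 2β = 167.2413°

wrap1=192.76_deg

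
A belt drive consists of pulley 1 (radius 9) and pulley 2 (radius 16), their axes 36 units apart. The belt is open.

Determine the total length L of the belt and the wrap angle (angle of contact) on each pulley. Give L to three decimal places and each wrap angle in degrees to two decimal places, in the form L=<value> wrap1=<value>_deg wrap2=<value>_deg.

L=151.905 wrap1=157.58_deg wrap2=202.42_deg

open belt: β = asin((r2−r1)/C) = asin(7/36) = 11.2123°
wrap1 = π − 2β = 157.5755°
wrap2 = π + 2β = 202.4245°
tangent length = C·cosβ = 35.3129
L = r1·wrap1 + r2·wrap2 + 2·C·cosβ = 9·2.7502 + 16·3.5330 + 2·35.3129 = 151.9053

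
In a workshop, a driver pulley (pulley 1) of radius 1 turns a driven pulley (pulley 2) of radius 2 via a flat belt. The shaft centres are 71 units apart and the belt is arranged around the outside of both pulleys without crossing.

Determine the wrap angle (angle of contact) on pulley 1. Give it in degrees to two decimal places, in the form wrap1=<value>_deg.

wrap1=178.39_deg

open belt: β = asin((r2−r1)/C) = asin(1/71) = 0.8070°
wrap1 = π − 2β = 178.3860°
wrap2 = π + 2β = 181.6140°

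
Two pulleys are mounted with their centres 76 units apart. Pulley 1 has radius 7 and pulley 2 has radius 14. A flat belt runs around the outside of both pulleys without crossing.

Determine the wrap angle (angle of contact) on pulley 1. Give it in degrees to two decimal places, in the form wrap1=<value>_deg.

open belt: β = asin((r2−r1)/C) = asin(7/76) = 5.2847°
wrap1 = π − 2β = 169.4305°
wrap2 = π + 2β = 190.5695°

wrap1=169.43_deg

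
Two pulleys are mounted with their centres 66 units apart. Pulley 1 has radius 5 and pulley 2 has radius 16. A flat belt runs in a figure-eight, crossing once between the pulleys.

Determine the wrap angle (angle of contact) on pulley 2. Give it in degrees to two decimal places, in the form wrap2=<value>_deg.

crossed belt: β = asin((r1+r2)/C) = asin(21/66) = 18.5530°
wrap1 = wrap2 = π + 2β = 217.1060°

wrap2=217.11_deg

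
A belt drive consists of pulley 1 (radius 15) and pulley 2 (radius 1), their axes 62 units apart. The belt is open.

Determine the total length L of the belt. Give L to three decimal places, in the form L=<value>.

L=177.440

open belt: β = asin((r2−r1)/C) = asin(-14/62) = -13.0503°
wrap1 = π − 2β = 206.1006°
wrap2 = π + 2β = 153.8994°
tangent length = C·cosβ = 60.3987
L = r1·wrap1 + r2·wrap2 + 2·C·cosβ = 15·3.5971 + 1·2.6861 + 2·60.3987 = 177.4404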